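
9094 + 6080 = 15174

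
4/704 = 1/176 = 0.01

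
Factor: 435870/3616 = 2^( - 4)*3^2 * 5^1*29^1 * 113^ (-1) * 167^1 = 217935/1808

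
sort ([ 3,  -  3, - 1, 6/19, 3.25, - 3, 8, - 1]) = [ - 3,  -  3, - 1, - 1, 6/19, 3,  3.25, 8 ]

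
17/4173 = 17/4173 = 0.00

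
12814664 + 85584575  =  98399239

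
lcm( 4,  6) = 12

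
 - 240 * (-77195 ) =18526800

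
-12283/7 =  - 1755 + 2/7= - 1754.71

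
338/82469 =338/82469 = 0.00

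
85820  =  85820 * 1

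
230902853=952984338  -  722081485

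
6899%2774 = 1351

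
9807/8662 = 1 +1145/8662 = 1.13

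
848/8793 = 848/8793= 0.10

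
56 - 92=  - 36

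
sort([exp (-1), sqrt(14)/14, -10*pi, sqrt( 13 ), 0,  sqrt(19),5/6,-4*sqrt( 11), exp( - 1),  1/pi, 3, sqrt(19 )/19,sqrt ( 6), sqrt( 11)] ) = [ - 10*pi,  -  4* sqrt ( 11 ), 0, sqrt(19)/19,sqrt( 14)/14, 1/pi,exp( - 1),exp( -1 ),5/6, sqrt(6), 3,sqrt(  11),sqrt ( 13), sqrt(19) ]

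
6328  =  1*6328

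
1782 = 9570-7788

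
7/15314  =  7/15314 =0.00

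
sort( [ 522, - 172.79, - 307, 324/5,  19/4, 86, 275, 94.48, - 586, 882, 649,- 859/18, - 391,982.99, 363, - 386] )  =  [  -  586, - 391, - 386, - 307,-172.79  ,-859/18, 19/4, 324/5, 86, 94.48,275, 363,522,649 , 882, 982.99] 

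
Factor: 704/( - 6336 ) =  - 3^( - 2 )= -1/9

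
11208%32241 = 11208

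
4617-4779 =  - 162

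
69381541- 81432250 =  - 12050709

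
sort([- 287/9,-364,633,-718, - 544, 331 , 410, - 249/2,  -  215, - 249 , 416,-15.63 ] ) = [-718, - 544,- 364,-249 ,-215, - 249/2, - 287/9, - 15.63,  331, 410, 416, 633 ]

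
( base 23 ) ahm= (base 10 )5703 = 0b1011001000111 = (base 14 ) 2115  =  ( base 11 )4315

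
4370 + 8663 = 13033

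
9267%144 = 51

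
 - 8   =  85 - 93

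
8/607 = 8/607 = 0.01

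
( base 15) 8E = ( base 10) 134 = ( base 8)206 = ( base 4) 2012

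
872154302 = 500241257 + 371913045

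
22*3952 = 86944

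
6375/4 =6375/4 = 1593.75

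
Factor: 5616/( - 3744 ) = -2^ ( - 1)*3^1 = - 3/2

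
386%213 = 173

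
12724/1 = 12724 = 12724.00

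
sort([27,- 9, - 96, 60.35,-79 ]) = [-96, - 79, - 9, 27, 60.35 ]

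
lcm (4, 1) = 4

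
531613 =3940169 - 3408556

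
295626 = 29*10194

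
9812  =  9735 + 77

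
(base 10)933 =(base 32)T5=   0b1110100101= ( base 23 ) 1HD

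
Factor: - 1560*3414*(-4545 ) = 2^4*3^4 * 5^2*13^1 * 101^1*569^1=24205942800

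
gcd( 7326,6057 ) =9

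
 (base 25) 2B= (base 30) 21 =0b111101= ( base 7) 115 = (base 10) 61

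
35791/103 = 35791/103  =  347.49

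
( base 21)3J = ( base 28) 2Q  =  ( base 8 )122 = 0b1010010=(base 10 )82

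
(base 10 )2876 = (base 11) 2185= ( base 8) 5474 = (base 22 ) 5kg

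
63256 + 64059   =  127315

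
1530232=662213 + 868019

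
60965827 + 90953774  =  151919601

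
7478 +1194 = 8672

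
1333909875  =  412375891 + 921533984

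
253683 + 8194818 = 8448501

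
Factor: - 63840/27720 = -76/33 = - 2^2*3^( - 1)*11^( - 1 )*19^1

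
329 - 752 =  - 423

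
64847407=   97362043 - 32514636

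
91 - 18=73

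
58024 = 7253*8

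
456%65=1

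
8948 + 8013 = 16961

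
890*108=96120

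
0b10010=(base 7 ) 24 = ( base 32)I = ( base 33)i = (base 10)18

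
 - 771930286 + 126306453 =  - 645623833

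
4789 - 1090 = 3699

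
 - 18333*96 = - 1759968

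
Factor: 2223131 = 89^1*24979^1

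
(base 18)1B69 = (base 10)9513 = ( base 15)2c43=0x2529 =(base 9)14040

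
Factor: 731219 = 731219^1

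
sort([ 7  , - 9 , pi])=[ - 9, pi,  7 ] 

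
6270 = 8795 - 2525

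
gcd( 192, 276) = 12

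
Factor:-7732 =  - 2^2 * 1933^1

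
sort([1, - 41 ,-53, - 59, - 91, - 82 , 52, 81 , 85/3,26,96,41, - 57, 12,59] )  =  [ - 91, - 82,- 59, - 57, - 53, - 41, 1,12,26, 85/3,  41,  52,59, 81,96 ] 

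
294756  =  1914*154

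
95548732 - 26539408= 69009324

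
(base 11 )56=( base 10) 61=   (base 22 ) 2H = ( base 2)111101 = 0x3d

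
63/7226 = 63/7226= 0.01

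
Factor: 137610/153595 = 198/221 =2^1*3^2*11^1*13^( - 1 )*17^( -1)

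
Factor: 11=11^1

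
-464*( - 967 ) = 448688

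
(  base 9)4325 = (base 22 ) 6ce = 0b110001101110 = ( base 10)3182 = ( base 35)2KW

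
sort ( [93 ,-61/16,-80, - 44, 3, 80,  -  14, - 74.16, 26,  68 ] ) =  [ - 80  ,-74.16, - 44,-14,-61/16, 3, 26, 68, 80,93]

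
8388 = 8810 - 422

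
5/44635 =1/8927 = 0.00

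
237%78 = 3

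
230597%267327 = 230597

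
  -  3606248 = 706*( - 5108)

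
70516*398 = 28065368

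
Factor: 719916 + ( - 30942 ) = 688974= 2^1 * 3^1*11^2*13^1 * 73^1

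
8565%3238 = 2089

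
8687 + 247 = 8934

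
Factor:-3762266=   -  2^1*19^1 * 181^1*547^1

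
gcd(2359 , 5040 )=7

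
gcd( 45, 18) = 9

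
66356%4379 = 671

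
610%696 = 610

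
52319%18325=15669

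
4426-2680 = 1746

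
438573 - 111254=327319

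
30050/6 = 15025/3 = 5008.33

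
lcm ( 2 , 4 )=4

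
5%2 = 1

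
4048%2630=1418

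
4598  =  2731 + 1867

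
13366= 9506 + 3860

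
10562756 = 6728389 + 3834367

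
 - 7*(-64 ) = 448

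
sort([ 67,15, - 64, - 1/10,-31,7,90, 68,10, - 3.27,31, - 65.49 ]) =[ - 65.49, - 64, - 31, - 3.27 , - 1/10,7,10,  15, 31,  67,68,90 ]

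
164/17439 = 164/17439 = 0.01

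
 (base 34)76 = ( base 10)244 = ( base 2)11110100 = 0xf4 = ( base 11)202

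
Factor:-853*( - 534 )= 455502 =2^1 *3^1*89^1*853^1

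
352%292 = 60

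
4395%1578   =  1239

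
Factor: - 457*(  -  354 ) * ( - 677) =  - 2^1*3^1*59^1*457^1 * 677^1 = - 109523706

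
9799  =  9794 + 5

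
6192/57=108 + 12/19  =  108.63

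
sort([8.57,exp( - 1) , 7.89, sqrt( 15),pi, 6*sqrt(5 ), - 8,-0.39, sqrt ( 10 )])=[ - 8,  -  0.39,exp ( - 1 ), pi, sqrt( 10), sqrt( 15), 7.89 , 8.57, 6*sqrt( 5)]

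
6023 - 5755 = 268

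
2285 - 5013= - 2728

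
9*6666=59994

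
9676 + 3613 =13289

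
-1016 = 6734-7750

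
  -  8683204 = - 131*66284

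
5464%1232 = 536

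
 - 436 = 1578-2014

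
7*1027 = 7189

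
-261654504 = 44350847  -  306005351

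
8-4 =4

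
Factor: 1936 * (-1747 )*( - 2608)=2^8*11^2*163^1*1747^1 = 8820756736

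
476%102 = 68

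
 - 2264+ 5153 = 2889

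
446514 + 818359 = 1264873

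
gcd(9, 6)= 3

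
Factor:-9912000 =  - 2^6*3^1*5^3*7^1*59^1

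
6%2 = 0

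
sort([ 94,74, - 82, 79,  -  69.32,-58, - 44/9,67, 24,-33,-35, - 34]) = [-82,-69.32, - 58, - 35, - 34, - 33, - 44/9,24, 67,74,79,94 ]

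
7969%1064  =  521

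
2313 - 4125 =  - 1812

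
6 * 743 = 4458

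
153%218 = 153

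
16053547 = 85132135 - 69078588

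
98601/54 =32867/18= 1825.94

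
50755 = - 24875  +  75630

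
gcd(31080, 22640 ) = 40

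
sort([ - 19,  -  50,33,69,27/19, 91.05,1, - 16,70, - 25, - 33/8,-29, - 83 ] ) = [  -  83, - 50, - 29,- 25, - 19 , - 16 , - 33/8, 1,27/19,33, 69, 70,91.05]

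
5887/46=5887/46 = 127.98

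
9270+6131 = 15401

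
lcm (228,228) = 228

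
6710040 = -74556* (-90 )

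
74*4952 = 366448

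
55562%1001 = 507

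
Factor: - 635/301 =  - 5^1 *7^( - 1) *43^ (-1)*127^1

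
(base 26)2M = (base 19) 3H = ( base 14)54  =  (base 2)1001010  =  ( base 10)74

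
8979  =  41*219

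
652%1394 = 652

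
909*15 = 13635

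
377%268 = 109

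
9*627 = 5643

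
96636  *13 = 1256268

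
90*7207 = 648630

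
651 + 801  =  1452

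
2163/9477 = 721/3159 = 0.23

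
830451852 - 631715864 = 198735988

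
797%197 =9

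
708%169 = 32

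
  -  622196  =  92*( -6763)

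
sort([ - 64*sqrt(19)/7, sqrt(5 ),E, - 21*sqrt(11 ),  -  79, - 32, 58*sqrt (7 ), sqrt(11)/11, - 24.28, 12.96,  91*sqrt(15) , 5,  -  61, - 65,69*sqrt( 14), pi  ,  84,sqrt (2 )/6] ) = [ - 79,-21*sqrt ( 11), - 65, - 61, -64 * sqrt( 19)/7, - 32,  -  24.28,sqrt(2 )/6, sqrt(11) /11, sqrt ( 5) , E, pi,5, 12.96, 84,58*sqrt(7 ), 69*sqrt (14 ), 91*sqrt(15)] 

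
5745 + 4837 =10582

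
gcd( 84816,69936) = 1488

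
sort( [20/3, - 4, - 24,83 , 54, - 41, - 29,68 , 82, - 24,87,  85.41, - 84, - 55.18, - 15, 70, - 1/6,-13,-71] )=[  -  84, - 71, - 55.18 , -41, - 29, - 24,  -  24, - 15, - 13,- 4, - 1/6, 20/3,54,68, 70 , 82, 83,85.41,87] 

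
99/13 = 99/13 = 7.62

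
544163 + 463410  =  1007573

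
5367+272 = 5639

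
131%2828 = 131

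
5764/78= 2882/39  =  73.90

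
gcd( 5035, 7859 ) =1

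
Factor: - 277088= - 2^5 * 7^1*1237^1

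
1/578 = 1/578=0.00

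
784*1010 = 791840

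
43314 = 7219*6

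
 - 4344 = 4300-8644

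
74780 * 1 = 74780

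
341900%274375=67525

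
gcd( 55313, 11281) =1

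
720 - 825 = -105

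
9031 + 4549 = 13580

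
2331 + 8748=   11079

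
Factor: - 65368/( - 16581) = 2^3*3^(-1 )*5527^( - 1)*8171^1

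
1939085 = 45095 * 43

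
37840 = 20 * 1892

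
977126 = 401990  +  575136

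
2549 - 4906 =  - 2357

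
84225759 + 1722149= 85947908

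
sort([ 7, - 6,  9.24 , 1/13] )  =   [ - 6,1/13, 7, 9.24]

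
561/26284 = 561/26284 = 0.02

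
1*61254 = 61254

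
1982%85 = 27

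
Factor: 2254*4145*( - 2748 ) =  - 2^3*3^1  *  5^1*7^2*23^1  *  229^1*829^1 = - 25674096840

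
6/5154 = 1/859  =  0.00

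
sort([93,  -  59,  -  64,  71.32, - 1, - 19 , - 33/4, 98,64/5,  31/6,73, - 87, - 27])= [ - 87, - 64, - 59, - 27, - 19, - 33/4, - 1,31/6 , 64/5 , 71.32 , 73,93,98]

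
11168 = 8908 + 2260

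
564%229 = 106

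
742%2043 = 742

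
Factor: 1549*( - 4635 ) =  - 7179615 =- 3^2*5^1 *103^1*1549^1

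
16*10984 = 175744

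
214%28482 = 214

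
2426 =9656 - 7230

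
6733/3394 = 1  +  3339/3394= 1.98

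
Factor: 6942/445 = 2^1*3^1*5^( - 1)*13^1 = 78/5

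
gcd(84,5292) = 84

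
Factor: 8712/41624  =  3^2*43^( - 1) = 9/43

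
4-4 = 0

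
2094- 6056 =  - 3962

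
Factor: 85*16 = 1360 = 2^4*5^1*17^1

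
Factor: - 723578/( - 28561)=2^1 * 13^(-4)*361789^1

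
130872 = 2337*56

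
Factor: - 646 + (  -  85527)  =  -86173 = -17^1*37^1 * 137^1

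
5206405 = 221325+4985080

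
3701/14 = 264 + 5/14  =  264.36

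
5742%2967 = 2775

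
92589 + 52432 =145021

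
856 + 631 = 1487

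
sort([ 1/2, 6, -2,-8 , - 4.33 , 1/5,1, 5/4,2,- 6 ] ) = [-8, - 6,-4.33,-2, 1/5, 1/2,1,  5/4,  2, 6 ]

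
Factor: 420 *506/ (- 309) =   -  2^3*5^1*7^1*11^1*23^1*103^(-1 ) = - 70840/103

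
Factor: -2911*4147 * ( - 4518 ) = 2^1*3^2*11^1*13^1*29^1*41^1*71^1*251^1 = 54540921006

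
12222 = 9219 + 3003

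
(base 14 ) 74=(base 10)102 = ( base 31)39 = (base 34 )30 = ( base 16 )66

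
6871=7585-714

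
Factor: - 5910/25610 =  - 3^1*13^( - 1 ) = - 3/13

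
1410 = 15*94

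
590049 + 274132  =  864181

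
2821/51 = 55+16/51=55.31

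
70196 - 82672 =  - 12476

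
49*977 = 47873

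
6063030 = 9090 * 667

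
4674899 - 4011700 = 663199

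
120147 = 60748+59399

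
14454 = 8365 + 6089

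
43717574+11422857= 55140431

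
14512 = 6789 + 7723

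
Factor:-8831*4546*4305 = -172827350430 = -2^1 * 3^1*5^1*7^1*41^1*2273^1*8831^1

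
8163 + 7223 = 15386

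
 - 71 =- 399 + 328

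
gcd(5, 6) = 1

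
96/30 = 16/5  =  3.20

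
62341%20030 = 2251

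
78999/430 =78999/430 = 183.72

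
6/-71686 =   -  3/35843 = - 0.00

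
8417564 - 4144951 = 4272613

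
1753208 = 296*5923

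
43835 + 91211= 135046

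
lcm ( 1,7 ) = 7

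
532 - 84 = 448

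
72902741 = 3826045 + 69076696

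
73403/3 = 24467+2/3 = 24467.67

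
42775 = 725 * 59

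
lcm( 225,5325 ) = 15975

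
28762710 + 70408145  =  99170855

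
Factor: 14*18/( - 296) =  - 2^(-1)*3^2*7^1*37^( - 1 ) = - 63/74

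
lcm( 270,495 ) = 2970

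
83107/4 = 20776 + 3/4 = 20776.75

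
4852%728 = 484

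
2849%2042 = 807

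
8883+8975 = 17858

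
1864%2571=1864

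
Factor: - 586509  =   - 3^1*7^1* 11^1 * 2539^1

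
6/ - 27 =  - 2/9  =  - 0.22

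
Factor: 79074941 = 11^1*19^1*67^1*5647^1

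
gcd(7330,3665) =3665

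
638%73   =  54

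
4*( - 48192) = -192768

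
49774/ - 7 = -49774/7 = - 7110.57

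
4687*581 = 2723147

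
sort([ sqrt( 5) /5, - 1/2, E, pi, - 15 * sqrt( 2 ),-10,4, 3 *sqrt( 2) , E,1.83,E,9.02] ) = [ - 15*sqrt ( 2), - 10, - 1/2,sqrt(5 ) /5,1.83, E, E,E,pi,4, 3*sqrt( 2),  9.02 ]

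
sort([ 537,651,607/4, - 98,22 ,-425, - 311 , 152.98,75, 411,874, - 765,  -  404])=[ - 765, - 425, - 404,-311, - 98,22,75, 607/4 , 152.98,411,537,651,874]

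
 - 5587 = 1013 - 6600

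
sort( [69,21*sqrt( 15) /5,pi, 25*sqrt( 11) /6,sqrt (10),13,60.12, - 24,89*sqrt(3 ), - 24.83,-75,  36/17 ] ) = [ - 75, - 24.83, - 24,  36/17,pi,sqrt( 10),13,25*sqrt( 11 ) /6,21*sqrt(15)/5, 60.12, 69,89*sqrt(3)]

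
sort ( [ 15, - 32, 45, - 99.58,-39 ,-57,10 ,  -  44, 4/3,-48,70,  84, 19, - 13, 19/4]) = [-99.58, - 57,-48,-44, - 39,-32,-13,4/3,19/4,10,  15,19, 45, 70, 84]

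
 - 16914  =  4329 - 21243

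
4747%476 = 463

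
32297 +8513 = 40810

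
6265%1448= 473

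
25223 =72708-47485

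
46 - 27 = 19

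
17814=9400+8414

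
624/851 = 624/851= 0.73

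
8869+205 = 9074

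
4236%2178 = 2058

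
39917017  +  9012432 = 48929449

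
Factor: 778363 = 778363^1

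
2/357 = 2/357 =0.01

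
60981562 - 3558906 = 57422656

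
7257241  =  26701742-19444501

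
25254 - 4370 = 20884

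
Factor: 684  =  2^2*3^2 * 19^1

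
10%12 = 10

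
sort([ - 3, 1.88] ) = [ - 3, 1.88 ] 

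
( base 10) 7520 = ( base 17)1906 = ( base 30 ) 8ak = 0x1D60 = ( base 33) 6TT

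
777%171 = 93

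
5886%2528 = 830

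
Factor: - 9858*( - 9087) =89579646= 2^1 * 3^2 * 13^1 * 31^1*53^1*233^1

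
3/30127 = 3/30127=0.00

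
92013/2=46006 + 1/2 = 46006.50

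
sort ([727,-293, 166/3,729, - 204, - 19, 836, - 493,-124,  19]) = [ - 493, - 293, - 204, - 124, - 19,19,166/3,727,  729,836]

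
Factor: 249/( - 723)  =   -83/241 =- 83^1 * 241^(- 1) 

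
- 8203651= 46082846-54286497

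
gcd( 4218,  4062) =6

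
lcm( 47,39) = 1833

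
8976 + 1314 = 10290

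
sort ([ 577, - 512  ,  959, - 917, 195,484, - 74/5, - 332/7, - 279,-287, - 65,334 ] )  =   [ - 917, - 512, - 287, - 279, - 65,- 332/7,- 74/5,195,334, 484,  577,959]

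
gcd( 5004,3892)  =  556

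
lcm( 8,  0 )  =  0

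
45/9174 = 15/3058 = 0.00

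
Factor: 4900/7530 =490/753 = 2^1 * 3^( - 1)*5^1 * 7^2*251^( - 1 ) 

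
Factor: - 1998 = -2^1 * 3^3*37^1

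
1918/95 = 1918/95 =20.19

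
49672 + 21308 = 70980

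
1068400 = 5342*200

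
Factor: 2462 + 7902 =2^2*2591^1=10364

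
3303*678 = 2239434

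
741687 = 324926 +416761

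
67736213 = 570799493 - 503063280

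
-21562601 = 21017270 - 42579871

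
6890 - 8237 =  - 1347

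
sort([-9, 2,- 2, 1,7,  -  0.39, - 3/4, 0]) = [-9 , - 2, - 3/4, - 0.39,0, 1,  2 , 7 ]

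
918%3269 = 918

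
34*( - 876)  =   - 29784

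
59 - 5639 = - 5580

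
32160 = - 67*(  -  480 )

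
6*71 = 426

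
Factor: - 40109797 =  - 7^1*13^1*367^1*1201^1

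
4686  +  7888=12574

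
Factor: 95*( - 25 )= - 5^3*  19^1 = - 2375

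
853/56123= 853/56123 =0.02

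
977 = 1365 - 388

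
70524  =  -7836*( - 9)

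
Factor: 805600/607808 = 25175/18994 = 2^(-1)*5^2*19^1*53^1*9497^( - 1)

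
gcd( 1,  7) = 1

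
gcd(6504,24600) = 24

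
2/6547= 2/6547 =0.00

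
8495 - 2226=6269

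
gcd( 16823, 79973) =1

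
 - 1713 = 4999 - 6712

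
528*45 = 23760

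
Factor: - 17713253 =  -  283^1*62591^1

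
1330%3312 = 1330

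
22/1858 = 11/929 = 0.01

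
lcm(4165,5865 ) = 287385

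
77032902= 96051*802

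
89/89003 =89/89003 =0.00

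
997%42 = 31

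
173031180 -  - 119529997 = 292561177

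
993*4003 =3974979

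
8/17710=4/8855 = 0.00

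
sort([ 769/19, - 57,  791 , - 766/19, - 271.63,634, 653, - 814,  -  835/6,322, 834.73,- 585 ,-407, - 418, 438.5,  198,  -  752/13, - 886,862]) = [ - 886, - 814, - 585,  -  418, - 407, - 271.63,-835/6, - 752/13, - 57, - 766/19 , 769/19, 198, 322, 438.5,634,653,791,834.73,862] 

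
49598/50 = 24799/25 = 991.96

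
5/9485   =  1/1897=0.00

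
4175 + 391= 4566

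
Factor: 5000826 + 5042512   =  10043338  =  2^1*29^1*43^1*4027^1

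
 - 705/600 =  - 2 + 33/40 = -1.18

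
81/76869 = 1/949 = 0.00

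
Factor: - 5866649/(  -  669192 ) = 2^( - 3)*3^ ( -1)*17^1*19^1*41^1 * 443^1*27883^(- 1) 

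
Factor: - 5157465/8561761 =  - 3^1*5^1*13^( - 1 )* 17^ ( - 1)* 19^ ( - 1 )*2039^ ( - 1)*343831^1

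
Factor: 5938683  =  3^1*179^1* 11059^1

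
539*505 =272195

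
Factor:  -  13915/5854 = - 2^( - 1)*5^1*11^2*23^1 * 2927^( - 1) 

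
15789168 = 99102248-83313080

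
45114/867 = 15038/289  =  52.03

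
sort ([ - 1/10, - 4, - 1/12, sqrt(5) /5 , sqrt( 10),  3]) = [ - 4, - 1/10, - 1/12 , sqrt( 5) /5 , 3,  sqrt( 10) ] 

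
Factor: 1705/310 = 11/2 = 2^( -1)*11^1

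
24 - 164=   -140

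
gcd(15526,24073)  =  7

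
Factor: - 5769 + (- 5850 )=-3^2*1291^1 = - 11619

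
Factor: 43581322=2^1 * 167^1*130483^1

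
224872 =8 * 28109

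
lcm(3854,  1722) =80934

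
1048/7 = 149 + 5/7 = 149.71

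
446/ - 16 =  - 28  +  1/8= - 27.88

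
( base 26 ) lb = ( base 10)557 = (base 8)1055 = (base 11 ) 467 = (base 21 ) 15b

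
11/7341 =11/7341=0.00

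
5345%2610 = 125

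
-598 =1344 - 1942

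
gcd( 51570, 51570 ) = 51570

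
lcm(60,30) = 60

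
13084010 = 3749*3490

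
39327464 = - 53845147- - 93172611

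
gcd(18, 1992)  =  6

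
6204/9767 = 6204/9767 = 0.64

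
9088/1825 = 9088/1825= 4.98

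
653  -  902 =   -  249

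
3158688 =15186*208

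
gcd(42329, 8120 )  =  7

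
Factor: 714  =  2^1*3^1* 7^1*17^1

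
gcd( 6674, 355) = 71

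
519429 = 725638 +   -  206209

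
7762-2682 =5080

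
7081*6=42486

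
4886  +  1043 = 5929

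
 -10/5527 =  - 1  +  5517/5527 = -0.00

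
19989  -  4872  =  15117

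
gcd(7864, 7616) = 8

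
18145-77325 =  - 59180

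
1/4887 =1/4887= 0.00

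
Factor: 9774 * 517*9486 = 47934256788   =  2^2*3^5 * 11^1 * 17^1*31^1*47^1*181^1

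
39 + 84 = 123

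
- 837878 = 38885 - 876763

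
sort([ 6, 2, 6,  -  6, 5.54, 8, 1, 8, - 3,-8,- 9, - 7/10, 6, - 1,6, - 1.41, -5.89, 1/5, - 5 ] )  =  [ -9, - 8,-6, - 5.89, - 5, - 3, - 1.41, - 1,-7/10, 1/5,1,2, 5.54, 6, 6, 6,6, 8, 8]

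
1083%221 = 199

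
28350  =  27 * 1050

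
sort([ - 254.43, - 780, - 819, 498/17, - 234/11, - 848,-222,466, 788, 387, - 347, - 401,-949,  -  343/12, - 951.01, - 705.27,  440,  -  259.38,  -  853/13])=[-951.01,- 949, - 848, - 819, - 780,  -  705.27, - 401, - 347, - 259.38, -254.43, - 222, - 853/13, - 343/12, - 234/11, 498/17 , 387, 440, 466, 788 ]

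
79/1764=79/1764 = 0.04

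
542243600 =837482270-295238670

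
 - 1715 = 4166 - 5881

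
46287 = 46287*1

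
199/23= 199/23 = 8.65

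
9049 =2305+6744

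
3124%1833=1291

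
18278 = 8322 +9956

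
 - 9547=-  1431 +-8116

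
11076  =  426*26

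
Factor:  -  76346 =-2^1*59^1*647^1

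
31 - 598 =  - 567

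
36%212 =36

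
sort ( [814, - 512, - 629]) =[- 629, - 512, 814]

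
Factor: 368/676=92/169= 2^2*13^( - 2 )*23^1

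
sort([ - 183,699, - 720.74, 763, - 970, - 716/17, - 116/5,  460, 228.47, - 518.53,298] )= [ - 970,-720.74, - 518.53, - 183, - 716/17, - 116/5,228.47, 298, 460,699, 763]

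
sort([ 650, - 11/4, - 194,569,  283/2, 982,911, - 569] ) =[ - 569, - 194, - 11/4, 283/2, 569,650,911, 982] 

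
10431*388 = 4047228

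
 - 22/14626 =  - 11/7313=- 0.00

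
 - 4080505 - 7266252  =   - 11346757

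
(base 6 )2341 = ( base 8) 1065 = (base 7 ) 1435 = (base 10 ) 565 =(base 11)474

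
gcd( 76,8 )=4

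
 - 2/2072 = -1 + 1035/1036 = - 0.00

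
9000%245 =180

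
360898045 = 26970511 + 333927534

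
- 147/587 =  - 1 + 440/587 = - 0.25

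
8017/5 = 8017/5 = 1603.40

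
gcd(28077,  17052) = 147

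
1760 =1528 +232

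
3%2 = 1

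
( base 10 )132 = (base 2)10000100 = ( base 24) 5C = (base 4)2010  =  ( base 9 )156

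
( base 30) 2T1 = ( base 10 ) 2671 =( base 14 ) D8B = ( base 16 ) A6F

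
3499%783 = 367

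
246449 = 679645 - 433196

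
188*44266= 8322008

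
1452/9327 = 484/3109 = 0.16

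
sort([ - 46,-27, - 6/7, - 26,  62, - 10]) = [-46,-27,-26  , - 10, - 6/7,62]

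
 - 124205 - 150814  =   - 275019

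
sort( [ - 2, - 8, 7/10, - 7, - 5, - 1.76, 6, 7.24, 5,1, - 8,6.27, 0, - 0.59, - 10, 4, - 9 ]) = [ - 10, -9, - 8 , - 8 ,-7, - 5, - 2, - 1.76, -0.59, 0, 7/10, 1, 4,5,6,6.27, 7.24 ] 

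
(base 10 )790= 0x316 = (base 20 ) 1ja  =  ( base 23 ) 1B8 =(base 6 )3354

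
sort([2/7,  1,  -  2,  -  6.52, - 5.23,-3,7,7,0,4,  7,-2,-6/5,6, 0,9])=[ - 6.52, - 5.23, - 3,  -  2, - 2, - 6/5,0,0, 2/7,1,4,6,7, 7,7,9 ] 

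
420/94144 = 105/23536 = 0.00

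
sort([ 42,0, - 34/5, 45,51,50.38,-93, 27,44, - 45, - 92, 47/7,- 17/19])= [-93, - 92, - 45,  -  34/5, - 17/19,0,  47/7, 27, 42, 44,45, 50.38, 51 ]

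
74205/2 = 37102 + 1/2 = 37102.50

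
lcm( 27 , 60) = 540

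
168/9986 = 84/4993 = 0.02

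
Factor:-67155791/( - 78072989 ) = 23^1*59^( - 1 ) * 73^ ( - 1)*191^1*15287^1*18127^( - 1)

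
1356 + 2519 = 3875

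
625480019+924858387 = 1550338406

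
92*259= 23828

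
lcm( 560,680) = 9520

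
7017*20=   140340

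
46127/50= 46127/50 = 922.54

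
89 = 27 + 62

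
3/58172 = 3/58172= 0.00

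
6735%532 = 351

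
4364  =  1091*4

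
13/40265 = 13/40265=0.00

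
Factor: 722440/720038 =2^2*5^1*11^(-1)*23^(-1 ) * 1423^( - 1)*18061^1 = 361220/360019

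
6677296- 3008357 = 3668939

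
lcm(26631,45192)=1491336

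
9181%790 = 491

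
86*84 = 7224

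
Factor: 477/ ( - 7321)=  - 3^2*53^1*7321^(-1 )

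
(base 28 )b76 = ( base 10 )8826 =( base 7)34506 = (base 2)10001001111010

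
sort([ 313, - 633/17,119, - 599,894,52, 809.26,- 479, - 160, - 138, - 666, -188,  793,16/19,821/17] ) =[ - 666,-599, - 479, - 188,-160, - 138,- 633/17,16/19, 821/17, 52, 119,313,793,809.26,894] 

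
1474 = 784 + 690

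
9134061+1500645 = 10634706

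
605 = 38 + 567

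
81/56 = 81/56 = 1.45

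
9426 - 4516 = 4910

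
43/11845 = 43/11845 = 0.00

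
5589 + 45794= 51383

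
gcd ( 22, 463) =1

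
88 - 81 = 7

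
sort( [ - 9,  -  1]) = [ - 9, - 1 ] 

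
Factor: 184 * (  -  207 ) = - 38088 = -  2^3*3^2*23^2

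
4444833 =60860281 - 56415448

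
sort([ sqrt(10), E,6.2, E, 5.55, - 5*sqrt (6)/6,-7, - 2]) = [ - 7, - 5*sqrt( 6)/6  ,- 2, E, E,sqrt( 10 ),5.55, 6.2 ]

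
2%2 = 0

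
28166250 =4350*6475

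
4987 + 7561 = 12548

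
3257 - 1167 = 2090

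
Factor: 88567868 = 2^2*31^1*714257^1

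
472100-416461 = 55639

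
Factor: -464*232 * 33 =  - 2^7*3^1*11^1*29^2 = - 3552384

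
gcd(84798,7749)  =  63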